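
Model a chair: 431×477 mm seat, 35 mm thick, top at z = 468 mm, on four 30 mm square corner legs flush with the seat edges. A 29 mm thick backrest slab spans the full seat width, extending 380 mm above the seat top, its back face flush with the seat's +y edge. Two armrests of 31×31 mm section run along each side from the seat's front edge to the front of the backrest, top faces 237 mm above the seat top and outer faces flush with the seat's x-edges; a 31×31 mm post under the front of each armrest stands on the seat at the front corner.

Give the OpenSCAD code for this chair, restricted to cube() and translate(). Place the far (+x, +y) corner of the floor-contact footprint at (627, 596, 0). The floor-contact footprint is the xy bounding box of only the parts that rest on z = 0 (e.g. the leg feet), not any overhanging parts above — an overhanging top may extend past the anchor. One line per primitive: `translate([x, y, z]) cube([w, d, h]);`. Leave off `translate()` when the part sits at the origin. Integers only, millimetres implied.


// leg_h = 468 - 35 = 433
// arm post h = 237 - 31 = 206
translate([196, 119, 433]) cube([431, 477, 35]);
translate([196, 119, 0]) cube([30, 30, 433]);
translate([597, 119, 0]) cube([30, 30, 433]);
translate([196, 566, 0]) cube([30, 30, 433]);
translate([597, 566, 0]) cube([30, 30, 433]);
translate([196, 567, 468]) cube([431, 29, 380]);
translate([196, 119, 674]) cube([31, 448, 31]);
translate([596, 119, 674]) cube([31, 448, 31]);
translate([196, 119, 468]) cube([31, 31, 206]);
translate([596, 119, 468]) cube([31, 31, 206]);


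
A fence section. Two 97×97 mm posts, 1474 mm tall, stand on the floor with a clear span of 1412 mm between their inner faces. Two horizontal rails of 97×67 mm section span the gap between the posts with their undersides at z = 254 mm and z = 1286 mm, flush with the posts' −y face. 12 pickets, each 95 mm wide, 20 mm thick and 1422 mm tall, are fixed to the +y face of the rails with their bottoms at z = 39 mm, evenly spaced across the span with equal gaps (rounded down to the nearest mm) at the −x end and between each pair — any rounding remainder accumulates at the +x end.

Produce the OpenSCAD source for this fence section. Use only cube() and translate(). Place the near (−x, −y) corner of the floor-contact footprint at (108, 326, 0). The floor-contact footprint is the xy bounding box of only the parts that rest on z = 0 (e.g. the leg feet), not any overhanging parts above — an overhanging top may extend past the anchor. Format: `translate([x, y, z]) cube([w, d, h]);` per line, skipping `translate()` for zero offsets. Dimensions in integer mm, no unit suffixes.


translate([108, 326, 0]) cube([97, 97, 1474]);
translate([1617, 326, 0]) cube([97, 97, 1474]);
translate([205, 326, 254]) cube([1412, 97, 67]);
translate([205, 326, 1286]) cube([1412, 97, 67]);
translate([225, 423, 39]) cube([95, 20, 1422]);
translate([340, 423, 39]) cube([95, 20, 1422]);
translate([455, 423, 39]) cube([95, 20, 1422]);
translate([570, 423, 39]) cube([95, 20, 1422]);
translate([685, 423, 39]) cube([95, 20, 1422]);
translate([800, 423, 39]) cube([95, 20, 1422]);
translate([915, 423, 39]) cube([95, 20, 1422]);
translate([1030, 423, 39]) cube([95, 20, 1422]);
translate([1145, 423, 39]) cube([95, 20, 1422]);
translate([1260, 423, 39]) cube([95, 20, 1422]);
translate([1375, 423, 39]) cube([95, 20, 1422]);
translate([1490, 423, 39]) cube([95, 20, 1422]);


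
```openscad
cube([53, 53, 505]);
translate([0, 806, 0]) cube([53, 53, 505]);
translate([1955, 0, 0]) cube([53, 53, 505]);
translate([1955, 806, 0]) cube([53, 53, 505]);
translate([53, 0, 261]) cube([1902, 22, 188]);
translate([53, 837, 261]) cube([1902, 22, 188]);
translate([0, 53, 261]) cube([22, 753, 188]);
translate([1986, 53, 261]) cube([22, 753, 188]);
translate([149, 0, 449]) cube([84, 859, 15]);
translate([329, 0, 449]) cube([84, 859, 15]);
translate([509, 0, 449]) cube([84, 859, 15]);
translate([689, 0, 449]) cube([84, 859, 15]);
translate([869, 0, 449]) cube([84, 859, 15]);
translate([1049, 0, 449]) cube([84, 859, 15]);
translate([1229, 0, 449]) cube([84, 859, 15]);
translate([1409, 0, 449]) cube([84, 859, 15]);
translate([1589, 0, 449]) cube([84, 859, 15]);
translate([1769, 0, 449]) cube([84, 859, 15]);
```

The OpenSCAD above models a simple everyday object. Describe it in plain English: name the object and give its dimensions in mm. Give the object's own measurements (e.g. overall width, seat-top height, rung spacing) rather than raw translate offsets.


A bed frame 2008 mm long (x) by 859 mm wide (y). Four 53×53 mm corner posts, 505 mm tall, at the corners of the footprint. Four rails of 22 mm thickness and 188 mm height run between adjacent posts with their undersides at z = 261 mm, their outer faces flush with the outside of the frame (the two x-running rails run between the posts' inner faces; the two y-running rails run between the posts' inner faces). 10 slats, each 84 mm wide (x) and 15 mm thick, lie across the top of the two x-running rails, running the full 859 mm width of the frame in y; along x they sit between the end posts with a 96 mm gap after the −x posts and between neighbouring slats, leaving 102 mm before the +x posts.


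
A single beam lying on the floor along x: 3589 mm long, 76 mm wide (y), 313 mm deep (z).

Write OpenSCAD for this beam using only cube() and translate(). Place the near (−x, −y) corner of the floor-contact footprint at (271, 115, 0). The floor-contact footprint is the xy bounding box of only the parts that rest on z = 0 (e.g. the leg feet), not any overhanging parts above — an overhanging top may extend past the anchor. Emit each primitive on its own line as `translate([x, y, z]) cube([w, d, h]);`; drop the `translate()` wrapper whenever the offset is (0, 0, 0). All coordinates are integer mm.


translate([271, 115, 0]) cube([3589, 76, 313]);


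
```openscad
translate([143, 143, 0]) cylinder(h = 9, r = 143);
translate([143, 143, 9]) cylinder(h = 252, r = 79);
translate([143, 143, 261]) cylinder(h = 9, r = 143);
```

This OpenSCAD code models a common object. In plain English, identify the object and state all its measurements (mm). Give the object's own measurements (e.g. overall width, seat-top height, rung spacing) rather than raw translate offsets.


A spool: two coaxial disc flanges of radius 143 mm and thickness 9 mm, joined by a core cylinder of radius 79 mm and height 252 mm. The lower flange rests on z = 0 and the three cylinders share a vertical axis.


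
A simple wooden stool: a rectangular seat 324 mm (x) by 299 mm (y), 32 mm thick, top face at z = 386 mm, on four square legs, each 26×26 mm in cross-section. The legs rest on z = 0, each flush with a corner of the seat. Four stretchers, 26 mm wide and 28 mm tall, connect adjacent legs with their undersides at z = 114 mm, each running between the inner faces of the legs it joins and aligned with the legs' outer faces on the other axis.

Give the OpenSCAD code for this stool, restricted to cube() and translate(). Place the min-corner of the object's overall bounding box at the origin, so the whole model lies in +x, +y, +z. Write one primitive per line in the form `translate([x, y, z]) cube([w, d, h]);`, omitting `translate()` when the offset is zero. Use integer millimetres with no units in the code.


translate([0, 0, 354]) cube([324, 299, 32]);
cube([26, 26, 354]);
translate([298, 0, 0]) cube([26, 26, 354]);
translate([0, 273, 0]) cube([26, 26, 354]);
translate([298, 273, 0]) cube([26, 26, 354]);
translate([26, 0, 114]) cube([272, 26, 28]);
translate([26, 273, 114]) cube([272, 26, 28]);
translate([0, 26, 114]) cube([26, 247, 28]);
translate([298, 26, 114]) cube([26, 247, 28]);


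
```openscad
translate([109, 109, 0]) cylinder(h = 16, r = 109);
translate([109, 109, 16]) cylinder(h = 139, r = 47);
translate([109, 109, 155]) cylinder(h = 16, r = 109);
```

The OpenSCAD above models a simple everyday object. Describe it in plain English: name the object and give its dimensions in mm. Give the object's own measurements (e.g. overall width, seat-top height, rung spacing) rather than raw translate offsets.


A spool: two coaxial disc flanges of radius 109 mm and thickness 16 mm, joined by a core cylinder of radius 47 mm and height 139 mm. The lower flange rests on z = 0 and the three cylinders share a vertical axis.


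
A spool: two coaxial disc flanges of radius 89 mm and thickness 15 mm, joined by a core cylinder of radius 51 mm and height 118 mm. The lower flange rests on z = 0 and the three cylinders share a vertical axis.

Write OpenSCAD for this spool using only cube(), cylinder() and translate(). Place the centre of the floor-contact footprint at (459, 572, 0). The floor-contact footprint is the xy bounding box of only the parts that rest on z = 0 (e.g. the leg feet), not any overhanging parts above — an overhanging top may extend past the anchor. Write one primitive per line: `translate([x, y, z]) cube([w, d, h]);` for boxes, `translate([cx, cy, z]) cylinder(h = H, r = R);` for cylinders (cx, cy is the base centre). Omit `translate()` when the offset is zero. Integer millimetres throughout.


translate([459, 572, 0]) cylinder(h = 15, r = 89);
translate([459, 572, 15]) cylinder(h = 118, r = 51);
translate([459, 572, 133]) cylinder(h = 15, r = 89);


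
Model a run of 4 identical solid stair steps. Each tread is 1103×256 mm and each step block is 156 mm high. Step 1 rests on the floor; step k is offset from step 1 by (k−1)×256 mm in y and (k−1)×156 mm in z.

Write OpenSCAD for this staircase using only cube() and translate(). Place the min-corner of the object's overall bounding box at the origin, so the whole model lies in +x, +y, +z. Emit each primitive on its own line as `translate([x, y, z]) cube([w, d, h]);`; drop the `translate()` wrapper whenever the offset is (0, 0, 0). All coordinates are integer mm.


cube([1103, 256, 156]);
translate([0, 256, 156]) cube([1103, 256, 156]);
translate([0, 512, 312]) cube([1103, 256, 156]);
translate([0, 768, 468]) cube([1103, 256, 156]);


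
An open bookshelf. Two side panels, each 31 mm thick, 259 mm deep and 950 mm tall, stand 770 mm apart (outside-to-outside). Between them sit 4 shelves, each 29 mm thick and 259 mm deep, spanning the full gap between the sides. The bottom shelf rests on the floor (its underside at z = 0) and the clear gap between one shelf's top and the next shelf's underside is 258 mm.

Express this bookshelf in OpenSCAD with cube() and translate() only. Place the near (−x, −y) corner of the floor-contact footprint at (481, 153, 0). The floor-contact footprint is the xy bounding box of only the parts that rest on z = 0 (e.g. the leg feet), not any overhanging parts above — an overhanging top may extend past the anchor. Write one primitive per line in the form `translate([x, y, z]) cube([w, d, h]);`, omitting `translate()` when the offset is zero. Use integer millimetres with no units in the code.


translate([481, 153, 0]) cube([31, 259, 950]);
translate([1220, 153, 0]) cube([31, 259, 950]);
translate([512, 153, 0]) cube([708, 259, 29]);
translate([512, 153, 287]) cube([708, 259, 29]);
translate([512, 153, 574]) cube([708, 259, 29]);
translate([512, 153, 861]) cube([708, 259, 29]);


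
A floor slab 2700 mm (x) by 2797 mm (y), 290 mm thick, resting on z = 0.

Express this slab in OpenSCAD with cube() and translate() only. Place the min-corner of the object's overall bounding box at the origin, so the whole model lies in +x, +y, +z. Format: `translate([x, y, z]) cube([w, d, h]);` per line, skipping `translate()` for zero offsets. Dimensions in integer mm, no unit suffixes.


cube([2700, 2797, 290]);


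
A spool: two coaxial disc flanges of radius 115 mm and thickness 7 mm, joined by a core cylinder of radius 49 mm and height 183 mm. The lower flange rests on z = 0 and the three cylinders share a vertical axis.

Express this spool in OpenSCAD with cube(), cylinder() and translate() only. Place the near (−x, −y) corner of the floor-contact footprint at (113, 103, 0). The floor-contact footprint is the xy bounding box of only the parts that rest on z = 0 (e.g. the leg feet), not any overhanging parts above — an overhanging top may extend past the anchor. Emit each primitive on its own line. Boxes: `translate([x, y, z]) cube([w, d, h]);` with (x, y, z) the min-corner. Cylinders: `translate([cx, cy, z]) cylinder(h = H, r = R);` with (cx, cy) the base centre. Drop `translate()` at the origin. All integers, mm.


translate([228, 218, 0]) cylinder(h = 7, r = 115);
translate([228, 218, 7]) cylinder(h = 183, r = 49);
translate([228, 218, 190]) cylinder(h = 7, r = 115);


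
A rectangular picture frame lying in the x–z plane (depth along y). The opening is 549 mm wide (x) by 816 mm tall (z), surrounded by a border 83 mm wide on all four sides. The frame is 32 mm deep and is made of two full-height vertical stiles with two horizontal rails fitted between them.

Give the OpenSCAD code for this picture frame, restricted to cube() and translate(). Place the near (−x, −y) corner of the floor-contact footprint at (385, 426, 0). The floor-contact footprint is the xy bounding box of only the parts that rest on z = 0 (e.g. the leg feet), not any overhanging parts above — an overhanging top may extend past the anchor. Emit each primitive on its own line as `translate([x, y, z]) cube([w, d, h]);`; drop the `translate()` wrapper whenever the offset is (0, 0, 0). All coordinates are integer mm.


translate([385, 426, 0]) cube([83, 32, 982]);
translate([1017, 426, 0]) cube([83, 32, 982]);
translate([468, 426, 0]) cube([549, 32, 83]);
translate([468, 426, 899]) cube([549, 32, 83]);


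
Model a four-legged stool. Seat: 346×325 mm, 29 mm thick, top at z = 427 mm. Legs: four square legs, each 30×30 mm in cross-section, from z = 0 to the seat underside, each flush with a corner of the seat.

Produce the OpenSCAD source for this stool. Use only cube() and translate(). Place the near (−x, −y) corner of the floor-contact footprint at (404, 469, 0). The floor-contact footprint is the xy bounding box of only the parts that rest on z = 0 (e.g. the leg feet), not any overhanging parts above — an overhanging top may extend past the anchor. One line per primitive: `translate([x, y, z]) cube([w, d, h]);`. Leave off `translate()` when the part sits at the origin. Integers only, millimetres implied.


// leg_h = 427 - 29 = 398
translate([404, 469, 398]) cube([346, 325, 29]);
translate([404, 469, 0]) cube([30, 30, 398]);
translate([720, 469, 0]) cube([30, 30, 398]);
translate([404, 764, 0]) cube([30, 30, 398]);
translate([720, 764, 0]) cube([30, 30, 398]);


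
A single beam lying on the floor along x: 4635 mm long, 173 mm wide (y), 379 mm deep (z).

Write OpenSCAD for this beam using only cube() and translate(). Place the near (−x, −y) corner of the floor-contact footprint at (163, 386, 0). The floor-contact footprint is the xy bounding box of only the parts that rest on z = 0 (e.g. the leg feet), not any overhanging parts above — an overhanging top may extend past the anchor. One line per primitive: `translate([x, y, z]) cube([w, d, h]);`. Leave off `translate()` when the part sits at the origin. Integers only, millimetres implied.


translate([163, 386, 0]) cube([4635, 173, 379]);


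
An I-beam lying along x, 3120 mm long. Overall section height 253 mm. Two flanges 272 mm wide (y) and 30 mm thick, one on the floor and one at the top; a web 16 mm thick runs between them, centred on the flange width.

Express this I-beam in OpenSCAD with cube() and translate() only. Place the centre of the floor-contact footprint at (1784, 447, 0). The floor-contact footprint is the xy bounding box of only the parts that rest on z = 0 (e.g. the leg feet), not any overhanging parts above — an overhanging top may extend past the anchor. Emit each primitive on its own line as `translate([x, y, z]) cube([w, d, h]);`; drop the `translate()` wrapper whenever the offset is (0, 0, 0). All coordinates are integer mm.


translate([224, 311, 0]) cube([3120, 272, 30]);
translate([224, 439, 30]) cube([3120, 16, 193]);
translate([224, 311, 223]) cube([3120, 272, 30]);


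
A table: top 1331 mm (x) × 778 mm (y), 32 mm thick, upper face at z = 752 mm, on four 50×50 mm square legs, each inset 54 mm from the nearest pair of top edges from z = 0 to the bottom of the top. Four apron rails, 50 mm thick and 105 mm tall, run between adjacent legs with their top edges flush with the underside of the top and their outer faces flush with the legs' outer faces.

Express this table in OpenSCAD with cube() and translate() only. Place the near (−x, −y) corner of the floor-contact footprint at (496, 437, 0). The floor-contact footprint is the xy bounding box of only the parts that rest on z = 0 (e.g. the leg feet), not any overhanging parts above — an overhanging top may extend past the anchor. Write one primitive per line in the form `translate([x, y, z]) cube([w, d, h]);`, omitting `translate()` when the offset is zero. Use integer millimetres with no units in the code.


translate([442, 383, 720]) cube([1331, 778, 32]);
translate([496, 437, 0]) cube([50, 50, 720]);
translate([1669, 437, 0]) cube([50, 50, 720]);
translate([496, 1057, 0]) cube([50, 50, 720]);
translate([1669, 1057, 0]) cube([50, 50, 720]);
translate([546, 437, 615]) cube([1123, 50, 105]);
translate([546, 1057, 615]) cube([1123, 50, 105]);
translate([496, 487, 615]) cube([50, 570, 105]);
translate([1669, 487, 615]) cube([50, 570, 105]);


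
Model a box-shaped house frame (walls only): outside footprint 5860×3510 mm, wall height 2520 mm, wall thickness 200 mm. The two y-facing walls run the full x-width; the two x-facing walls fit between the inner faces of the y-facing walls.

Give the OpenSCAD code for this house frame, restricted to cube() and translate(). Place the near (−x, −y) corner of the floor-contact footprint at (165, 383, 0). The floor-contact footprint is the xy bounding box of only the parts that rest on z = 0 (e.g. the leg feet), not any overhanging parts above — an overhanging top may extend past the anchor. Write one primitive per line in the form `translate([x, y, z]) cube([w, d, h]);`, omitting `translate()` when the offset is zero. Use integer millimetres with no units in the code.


translate([165, 383, 0]) cube([5860, 200, 2520]);
translate([165, 3693, 0]) cube([5860, 200, 2520]);
translate([165, 583, 0]) cube([200, 3110, 2520]);
translate([5825, 583, 0]) cube([200, 3110, 2520]);


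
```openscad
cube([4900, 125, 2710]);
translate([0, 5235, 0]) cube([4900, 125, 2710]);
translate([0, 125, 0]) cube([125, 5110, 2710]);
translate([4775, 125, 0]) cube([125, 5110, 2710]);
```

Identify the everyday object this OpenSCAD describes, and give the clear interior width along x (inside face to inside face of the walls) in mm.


A house (or room) frame. The interior width is 4650 mm.

Four 2710 mm walls enclosing a rectangle with no floor or roof — a room or house frame. Outside width is 4900 mm and wall thickness is 125 mm, so the interior width is 4900 − 2 × 125 = 4650 mm.


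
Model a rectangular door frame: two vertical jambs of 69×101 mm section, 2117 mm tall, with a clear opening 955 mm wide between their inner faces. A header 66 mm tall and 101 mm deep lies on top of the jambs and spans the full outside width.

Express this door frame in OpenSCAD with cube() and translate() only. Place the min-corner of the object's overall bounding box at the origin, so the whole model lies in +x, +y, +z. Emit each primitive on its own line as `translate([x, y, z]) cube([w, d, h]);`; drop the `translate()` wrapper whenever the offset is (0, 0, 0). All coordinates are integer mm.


cube([69, 101, 2117]);
translate([1024, 0, 0]) cube([69, 101, 2117]);
translate([0, 0, 2117]) cube([1093, 101, 66]);


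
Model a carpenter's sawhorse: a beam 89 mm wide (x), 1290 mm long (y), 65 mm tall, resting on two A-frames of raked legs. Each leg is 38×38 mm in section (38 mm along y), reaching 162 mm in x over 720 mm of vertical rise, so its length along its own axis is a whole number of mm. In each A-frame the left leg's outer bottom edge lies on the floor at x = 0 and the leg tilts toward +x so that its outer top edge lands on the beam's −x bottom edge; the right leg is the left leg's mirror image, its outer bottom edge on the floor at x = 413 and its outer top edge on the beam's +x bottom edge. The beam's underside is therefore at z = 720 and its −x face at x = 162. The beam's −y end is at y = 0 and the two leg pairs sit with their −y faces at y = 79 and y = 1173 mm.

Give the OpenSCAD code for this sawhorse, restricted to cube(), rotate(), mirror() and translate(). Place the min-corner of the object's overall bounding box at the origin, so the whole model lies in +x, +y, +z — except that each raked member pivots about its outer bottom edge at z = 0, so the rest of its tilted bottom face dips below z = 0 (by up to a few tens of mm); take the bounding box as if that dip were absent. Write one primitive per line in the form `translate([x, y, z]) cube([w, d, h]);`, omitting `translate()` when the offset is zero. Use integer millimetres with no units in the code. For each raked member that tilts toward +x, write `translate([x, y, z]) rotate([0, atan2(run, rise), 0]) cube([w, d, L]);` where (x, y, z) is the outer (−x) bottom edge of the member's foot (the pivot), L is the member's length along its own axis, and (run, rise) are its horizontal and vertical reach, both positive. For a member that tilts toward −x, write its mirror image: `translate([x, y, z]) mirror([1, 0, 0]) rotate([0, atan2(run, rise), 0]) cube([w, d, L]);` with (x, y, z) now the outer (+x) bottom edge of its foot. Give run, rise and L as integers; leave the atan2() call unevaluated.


// leg length = √(162² + 720²) = 738
// right-leg outer foot x = 2·162 + 89 = 413
// beam min-corner = (162, 0, 720)
translate([162, 0, 720]) cube([89, 1290, 65]);
translate([0, 79, 0]) rotate([0, atan2(162, 720), 0]) cube([38, 38, 738]);
translate([413, 79, 0]) mirror([1, 0, 0]) rotate([0, atan2(162, 720), 0]) cube([38, 38, 738]);
translate([0, 1173, 0]) rotate([0, atan2(162, 720), 0]) cube([38, 38, 738]);
translate([413, 1173, 0]) mirror([1, 0, 0]) rotate([0, atan2(162, 720), 0]) cube([38, 38, 738]);


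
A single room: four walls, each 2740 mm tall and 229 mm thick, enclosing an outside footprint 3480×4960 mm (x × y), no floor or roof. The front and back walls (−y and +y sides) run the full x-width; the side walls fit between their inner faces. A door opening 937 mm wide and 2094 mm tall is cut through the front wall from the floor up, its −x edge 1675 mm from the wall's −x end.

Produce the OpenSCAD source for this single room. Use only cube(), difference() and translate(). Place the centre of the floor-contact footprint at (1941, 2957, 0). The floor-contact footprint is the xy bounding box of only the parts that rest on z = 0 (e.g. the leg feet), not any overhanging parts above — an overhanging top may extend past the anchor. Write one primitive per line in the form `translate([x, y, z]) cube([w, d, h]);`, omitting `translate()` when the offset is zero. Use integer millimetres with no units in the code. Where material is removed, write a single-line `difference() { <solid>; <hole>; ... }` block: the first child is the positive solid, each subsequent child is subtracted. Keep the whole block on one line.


difference() { translate([201, 477, 0]) cube([3480, 229, 2740]); translate([1876, 477, 0]) cube([937, 229, 2094]); }
translate([201, 5208, 0]) cube([3480, 229, 2740]);
translate([201, 706, 0]) cube([229, 4502, 2740]);
translate([3452, 706, 0]) cube([229, 4502, 2740]);


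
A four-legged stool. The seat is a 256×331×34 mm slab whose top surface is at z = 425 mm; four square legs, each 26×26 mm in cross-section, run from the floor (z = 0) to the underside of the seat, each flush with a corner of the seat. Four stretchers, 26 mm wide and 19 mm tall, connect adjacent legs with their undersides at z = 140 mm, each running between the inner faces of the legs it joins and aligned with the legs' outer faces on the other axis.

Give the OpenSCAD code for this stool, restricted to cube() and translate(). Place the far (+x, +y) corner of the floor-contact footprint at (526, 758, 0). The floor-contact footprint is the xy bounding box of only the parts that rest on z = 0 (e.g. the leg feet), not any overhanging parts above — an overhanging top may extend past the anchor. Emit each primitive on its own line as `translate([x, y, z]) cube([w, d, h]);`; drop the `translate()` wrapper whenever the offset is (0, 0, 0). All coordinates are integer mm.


translate([270, 427, 391]) cube([256, 331, 34]);
translate([270, 427, 0]) cube([26, 26, 391]);
translate([500, 427, 0]) cube([26, 26, 391]);
translate([270, 732, 0]) cube([26, 26, 391]);
translate([500, 732, 0]) cube([26, 26, 391]);
translate([296, 427, 140]) cube([204, 26, 19]);
translate([296, 732, 140]) cube([204, 26, 19]);
translate([270, 453, 140]) cube([26, 279, 19]);
translate([500, 453, 140]) cube([26, 279, 19]);


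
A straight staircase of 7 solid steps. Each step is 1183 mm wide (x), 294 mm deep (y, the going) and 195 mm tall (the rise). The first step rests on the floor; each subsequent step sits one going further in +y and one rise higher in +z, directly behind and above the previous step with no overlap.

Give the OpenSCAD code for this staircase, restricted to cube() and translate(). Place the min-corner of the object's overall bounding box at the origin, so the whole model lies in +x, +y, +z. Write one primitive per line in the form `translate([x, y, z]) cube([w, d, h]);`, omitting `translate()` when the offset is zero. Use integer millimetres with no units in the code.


cube([1183, 294, 195]);
translate([0, 294, 195]) cube([1183, 294, 195]);
translate([0, 588, 390]) cube([1183, 294, 195]);
translate([0, 882, 585]) cube([1183, 294, 195]);
translate([0, 1176, 780]) cube([1183, 294, 195]);
translate([0, 1470, 975]) cube([1183, 294, 195]);
translate([0, 1764, 1170]) cube([1183, 294, 195]);


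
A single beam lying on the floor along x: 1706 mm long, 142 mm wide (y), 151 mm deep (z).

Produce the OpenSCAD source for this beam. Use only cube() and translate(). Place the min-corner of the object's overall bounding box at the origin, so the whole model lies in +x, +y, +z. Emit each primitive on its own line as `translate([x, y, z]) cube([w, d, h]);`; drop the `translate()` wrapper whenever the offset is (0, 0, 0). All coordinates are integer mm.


cube([1706, 142, 151]);


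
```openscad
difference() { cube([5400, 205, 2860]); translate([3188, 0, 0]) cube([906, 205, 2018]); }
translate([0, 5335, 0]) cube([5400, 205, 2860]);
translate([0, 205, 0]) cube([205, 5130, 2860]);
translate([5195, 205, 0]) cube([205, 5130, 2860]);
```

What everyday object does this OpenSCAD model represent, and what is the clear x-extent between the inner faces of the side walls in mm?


A single room. The interior width is 4990 mm.

Four walls enclosing a rectangle with a door in the front wall — a room. Outside width 5400 minus two 205 mm walls gives 4990 mm.


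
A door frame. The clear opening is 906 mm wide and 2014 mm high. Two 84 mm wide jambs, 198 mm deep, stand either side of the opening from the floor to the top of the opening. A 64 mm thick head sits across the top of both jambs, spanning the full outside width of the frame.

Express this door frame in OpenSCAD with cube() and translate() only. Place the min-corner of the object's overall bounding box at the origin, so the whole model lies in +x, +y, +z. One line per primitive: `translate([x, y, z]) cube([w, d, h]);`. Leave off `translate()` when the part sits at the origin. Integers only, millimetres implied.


cube([84, 198, 2014]);
translate([990, 0, 0]) cube([84, 198, 2014]);
translate([0, 0, 2014]) cube([1074, 198, 64]);


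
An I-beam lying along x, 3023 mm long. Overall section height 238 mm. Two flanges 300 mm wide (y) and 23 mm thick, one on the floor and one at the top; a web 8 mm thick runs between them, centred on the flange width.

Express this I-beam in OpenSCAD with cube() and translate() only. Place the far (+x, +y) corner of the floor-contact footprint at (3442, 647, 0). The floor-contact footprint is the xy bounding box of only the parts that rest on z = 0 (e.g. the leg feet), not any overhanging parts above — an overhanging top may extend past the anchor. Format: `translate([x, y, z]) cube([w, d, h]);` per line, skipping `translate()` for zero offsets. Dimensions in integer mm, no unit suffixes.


translate([419, 347, 0]) cube([3023, 300, 23]);
translate([419, 493, 23]) cube([3023, 8, 192]);
translate([419, 347, 215]) cube([3023, 300, 23]);


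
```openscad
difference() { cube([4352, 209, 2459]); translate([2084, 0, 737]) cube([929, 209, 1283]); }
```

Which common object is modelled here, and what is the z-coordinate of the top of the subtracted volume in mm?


A wall with a window opening. The window head height is 2020 mm.

A wall with a rectangular opening subtracted — a window. Sill at z = 737, opening 1283 mm tall, so the head is at 737 + 1283 = 2020 mm.


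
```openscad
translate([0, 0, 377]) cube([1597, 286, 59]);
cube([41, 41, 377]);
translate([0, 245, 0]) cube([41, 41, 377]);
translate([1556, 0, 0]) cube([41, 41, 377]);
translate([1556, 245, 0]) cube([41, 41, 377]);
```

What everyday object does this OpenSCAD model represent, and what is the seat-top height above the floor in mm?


A bench. The seat-top height is 436 mm.

A long slab on four corner posts — a bench. The slab sits at z = 377 with thickness 59, so the top is 377 + 59 = 436 mm.


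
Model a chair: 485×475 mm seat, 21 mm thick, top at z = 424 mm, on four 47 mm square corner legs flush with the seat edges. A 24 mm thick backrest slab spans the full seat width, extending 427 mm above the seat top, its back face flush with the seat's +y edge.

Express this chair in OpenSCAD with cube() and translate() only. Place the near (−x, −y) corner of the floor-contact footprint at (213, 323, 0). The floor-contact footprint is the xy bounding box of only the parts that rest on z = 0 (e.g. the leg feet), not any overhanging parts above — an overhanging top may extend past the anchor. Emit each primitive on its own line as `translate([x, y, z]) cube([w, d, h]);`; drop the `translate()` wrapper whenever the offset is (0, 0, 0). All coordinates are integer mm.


translate([213, 323, 403]) cube([485, 475, 21]);
translate([213, 323, 0]) cube([47, 47, 403]);
translate([651, 323, 0]) cube([47, 47, 403]);
translate([213, 751, 0]) cube([47, 47, 403]);
translate([651, 751, 0]) cube([47, 47, 403]);
translate([213, 774, 424]) cube([485, 24, 427]);


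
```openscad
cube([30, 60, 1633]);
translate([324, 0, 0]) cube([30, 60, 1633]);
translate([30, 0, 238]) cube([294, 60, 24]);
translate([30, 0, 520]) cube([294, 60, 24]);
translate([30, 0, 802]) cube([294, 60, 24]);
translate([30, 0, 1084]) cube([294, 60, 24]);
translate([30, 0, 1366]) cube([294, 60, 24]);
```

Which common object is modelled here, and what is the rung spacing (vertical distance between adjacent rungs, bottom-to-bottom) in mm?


A ladder. The rung spacing is 282 mm.

Two tall 30×60 posts with 5 short bars between them — a ladder. Adjacent rungs sit at z = 238 and z = 520, so the spacing is 520 − 238 = 282 mm.


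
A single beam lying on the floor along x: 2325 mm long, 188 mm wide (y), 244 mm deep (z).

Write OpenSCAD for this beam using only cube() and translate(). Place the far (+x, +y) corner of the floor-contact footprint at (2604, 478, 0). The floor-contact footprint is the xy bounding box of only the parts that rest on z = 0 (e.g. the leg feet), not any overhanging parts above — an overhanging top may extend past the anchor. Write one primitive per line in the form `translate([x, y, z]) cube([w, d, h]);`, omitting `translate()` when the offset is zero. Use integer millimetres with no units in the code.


translate([279, 290, 0]) cube([2325, 188, 244]);


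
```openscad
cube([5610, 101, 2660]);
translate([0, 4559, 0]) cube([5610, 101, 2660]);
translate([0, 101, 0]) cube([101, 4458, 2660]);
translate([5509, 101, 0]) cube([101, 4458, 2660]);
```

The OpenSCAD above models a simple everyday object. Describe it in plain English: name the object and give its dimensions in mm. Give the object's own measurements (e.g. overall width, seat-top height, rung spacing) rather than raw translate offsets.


The wall frame of a small rectangular building: four walls, each 2660 mm tall and 101 mm thick, enclosing a footprint 5610 mm (x) by 4660 mm (y) outside-to-outside, with no floor or roof. The front and back walls (the −y and +y sides) span the full width; the two side walls fit between them.


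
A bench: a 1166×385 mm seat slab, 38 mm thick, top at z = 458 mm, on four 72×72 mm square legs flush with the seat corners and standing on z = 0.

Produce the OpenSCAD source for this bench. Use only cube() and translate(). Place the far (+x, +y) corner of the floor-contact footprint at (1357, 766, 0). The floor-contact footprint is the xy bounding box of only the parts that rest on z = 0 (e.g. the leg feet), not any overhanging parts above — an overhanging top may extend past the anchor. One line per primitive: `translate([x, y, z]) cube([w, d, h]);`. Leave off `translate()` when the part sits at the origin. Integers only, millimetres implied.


// leg_h = 458 − 38 = 420
translate([191, 381, 420]) cube([1166, 385, 38]);
translate([191, 381, 0]) cube([72, 72, 420]);
translate([191, 694, 0]) cube([72, 72, 420]);
translate([1285, 381, 0]) cube([72, 72, 420]);
translate([1285, 694, 0]) cube([72, 72, 420]);


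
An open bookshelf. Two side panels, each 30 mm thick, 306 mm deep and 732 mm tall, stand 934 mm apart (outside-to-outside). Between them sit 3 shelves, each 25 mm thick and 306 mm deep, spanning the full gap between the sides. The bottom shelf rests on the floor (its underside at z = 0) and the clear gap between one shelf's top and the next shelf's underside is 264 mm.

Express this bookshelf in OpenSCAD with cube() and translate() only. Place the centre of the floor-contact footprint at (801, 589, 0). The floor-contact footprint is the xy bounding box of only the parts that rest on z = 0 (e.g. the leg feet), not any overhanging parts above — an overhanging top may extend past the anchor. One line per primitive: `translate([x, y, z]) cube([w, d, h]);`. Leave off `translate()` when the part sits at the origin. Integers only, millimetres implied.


translate([334, 436, 0]) cube([30, 306, 732]);
translate([1238, 436, 0]) cube([30, 306, 732]);
translate([364, 436, 0]) cube([874, 306, 25]);
translate([364, 436, 289]) cube([874, 306, 25]);
translate([364, 436, 578]) cube([874, 306, 25]);


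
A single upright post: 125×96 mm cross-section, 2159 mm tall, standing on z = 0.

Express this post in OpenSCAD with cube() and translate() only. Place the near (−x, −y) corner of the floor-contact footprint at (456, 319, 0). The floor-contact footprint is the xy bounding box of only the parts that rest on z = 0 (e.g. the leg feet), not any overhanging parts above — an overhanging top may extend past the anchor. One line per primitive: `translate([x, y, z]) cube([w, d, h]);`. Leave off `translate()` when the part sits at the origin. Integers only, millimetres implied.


translate([456, 319, 0]) cube([125, 96, 2159]);


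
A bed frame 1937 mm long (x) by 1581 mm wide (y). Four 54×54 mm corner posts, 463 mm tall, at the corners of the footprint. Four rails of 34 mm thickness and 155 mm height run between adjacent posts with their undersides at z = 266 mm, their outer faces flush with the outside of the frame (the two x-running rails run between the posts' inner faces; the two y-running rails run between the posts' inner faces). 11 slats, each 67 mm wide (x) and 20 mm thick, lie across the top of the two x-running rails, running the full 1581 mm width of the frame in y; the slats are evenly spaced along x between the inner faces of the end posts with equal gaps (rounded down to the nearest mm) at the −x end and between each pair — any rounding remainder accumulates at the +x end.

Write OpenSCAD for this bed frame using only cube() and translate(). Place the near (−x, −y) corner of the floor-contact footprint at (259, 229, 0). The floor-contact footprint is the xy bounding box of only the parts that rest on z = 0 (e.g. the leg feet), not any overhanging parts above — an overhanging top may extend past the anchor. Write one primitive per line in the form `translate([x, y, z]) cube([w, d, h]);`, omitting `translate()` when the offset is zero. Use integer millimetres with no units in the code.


translate([259, 229, 0]) cube([54, 54, 463]);
translate([259, 1756, 0]) cube([54, 54, 463]);
translate([2142, 229, 0]) cube([54, 54, 463]);
translate([2142, 1756, 0]) cube([54, 54, 463]);
translate([313, 229, 266]) cube([1829, 34, 155]);
translate([313, 1776, 266]) cube([1829, 34, 155]);
translate([259, 283, 266]) cube([34, 1473, 155]);
translate([2162, 283, 266]) cube([34, 1473, 155]);
translate([404, 229, 421]) cube([67, 1581, 20]);
translate([562, 229, 421]) cube([67, 1581, 20]);
translate([720, 229, 421]) cube([67, 1581, 20]);
translate([878, 229, 421]) cube([67, 1581, 20]);
translate([1036, 229, 421]) cube([67, 1581, 20]);
translate([1194, 229, 421]) cube([67, 1581, 20]);
translate([1352, 229, 421]) cube([67, 1581, 20]);
translate([1510, 229, 421]) cube([67, 1581, 20]);
translate([1668, 229, 421]) cube([67, 1581, 20]);
translate([1826, 229, 421]) cube([67, 1581, 20]);
translate([1984, 229, 421]) cube([67, 1581, 20]);


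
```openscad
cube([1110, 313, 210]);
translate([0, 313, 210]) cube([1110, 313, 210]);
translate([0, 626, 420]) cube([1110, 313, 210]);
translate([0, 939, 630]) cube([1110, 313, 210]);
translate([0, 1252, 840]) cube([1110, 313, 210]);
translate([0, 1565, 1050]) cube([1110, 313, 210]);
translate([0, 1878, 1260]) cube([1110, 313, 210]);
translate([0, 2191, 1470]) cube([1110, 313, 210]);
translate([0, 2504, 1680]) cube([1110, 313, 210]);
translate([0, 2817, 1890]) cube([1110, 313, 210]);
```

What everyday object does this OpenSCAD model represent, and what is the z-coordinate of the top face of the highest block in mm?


A staircase. The total rise is 2100 mm.

10 identical blocks, each offset up and back from the previous — a staircase. Each step is 210 mm tall and there are 10 of them, so the total rise is 10 × 210 = 2100 mm.


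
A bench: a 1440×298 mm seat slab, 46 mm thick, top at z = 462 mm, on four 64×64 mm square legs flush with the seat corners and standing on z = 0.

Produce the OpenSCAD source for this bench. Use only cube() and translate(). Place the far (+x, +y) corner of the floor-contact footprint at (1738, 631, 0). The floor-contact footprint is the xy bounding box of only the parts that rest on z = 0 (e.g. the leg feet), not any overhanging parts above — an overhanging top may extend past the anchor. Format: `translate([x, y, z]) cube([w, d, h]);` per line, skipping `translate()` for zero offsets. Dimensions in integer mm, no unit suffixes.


translate([298, 333, 416]) cube([1440, 298, 46]);
translate([298, 333, 0]) cube([64, 64, 416]);
translate([298, 567, 0]) cube([64, 64, 416]);
translate([1674, 333, 0]) cube([64, 64, 416]);
translate([1674, 567, 0]) cube([64, 64, 416]);


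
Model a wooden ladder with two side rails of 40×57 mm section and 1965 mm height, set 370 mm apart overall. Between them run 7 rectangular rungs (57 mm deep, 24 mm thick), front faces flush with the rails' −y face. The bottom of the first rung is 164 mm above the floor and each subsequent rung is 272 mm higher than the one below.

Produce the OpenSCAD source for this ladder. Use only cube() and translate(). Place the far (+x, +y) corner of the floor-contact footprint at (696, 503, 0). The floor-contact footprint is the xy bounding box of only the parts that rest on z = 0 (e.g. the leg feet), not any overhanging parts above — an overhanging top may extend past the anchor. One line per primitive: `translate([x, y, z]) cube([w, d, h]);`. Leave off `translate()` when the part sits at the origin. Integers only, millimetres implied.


translate([326, 446, 0]) cube([40, 57, 1965]);
translate([656, 446, 0]) cube([40, 57, 1965]);
translate([366, 446, 164]) cube([290, 57, 24]);
translate([366, 446, 436]) cube([290, 57, 24]);
translate([366, 446, 708]) cube([290, 57, 24]);
translate([366, 446, 980]) cube([290, 57, 24]);
translate([366, 446, 1252]) cube([290, 57, 24]);
translate([366, 446, 1524]) cube([290, 57, 24]);
translate([366, 446, 1796]) cube([290, 57, 24]);
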